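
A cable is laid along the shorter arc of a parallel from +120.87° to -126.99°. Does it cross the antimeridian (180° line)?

Yes

Naïve |-126.99 − 120.87| = 247.86° > 180°, so the shorter arc goes the other way round — across 180°.
Signed shortest Δλ = ((-126.99 − 120.87 + 180) mod 360) − 180 = 112.14°.
Going east by 112.14° from +120.87° passes through 180° before reaching -126.99°.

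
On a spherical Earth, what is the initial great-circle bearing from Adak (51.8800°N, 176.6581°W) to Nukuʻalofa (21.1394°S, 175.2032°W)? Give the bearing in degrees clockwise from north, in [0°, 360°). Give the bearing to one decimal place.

Δλ = -175.2032 − -176.6581 = 1.4549°.
θ = atan2( sin Δλ · cos φ₂ , cos φ₁ · sin φ₂ − sin φ₁ · cos φ₂ · cos Δλ )
  = atan2(0.02368, -0.95617) = 178.581° → normalised to [0°, 360°): 178.581°.

178.6°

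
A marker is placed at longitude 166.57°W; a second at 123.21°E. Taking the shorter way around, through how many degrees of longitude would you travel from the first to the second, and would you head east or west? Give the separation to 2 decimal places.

Raw difference: 123.21 − -166.57 = 289.78°.
Normalise into (−180°, 180°]: 289.78° − 360° = -70.22°.
Negative ⇒ the second point lies to the west; separation 70.22°.

70.22° west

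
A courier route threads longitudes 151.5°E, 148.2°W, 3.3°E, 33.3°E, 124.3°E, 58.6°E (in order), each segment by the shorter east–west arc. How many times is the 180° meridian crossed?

Leg 1: +151.5° → -148.2°, shortest Δλ = 60.3° (east) — crosses 180°.
Leg 2: -148.2° → +3.3°, shortest Δλ = 151.5° (east) — does not cross 180°.
Leg 3: +3.3° → +33.3°, shortest Δλ = 30.0° (east) — does not cross 180°.
Leg 4: +33.3° → +124.3°, shortest Δλ = 91.0° (east) — does not cross 180°.
Leg 5: +124.3° → +58.6°, shortest Δλ = -65.7° (west) — does not cross 180°.
Total crossings: 1.

1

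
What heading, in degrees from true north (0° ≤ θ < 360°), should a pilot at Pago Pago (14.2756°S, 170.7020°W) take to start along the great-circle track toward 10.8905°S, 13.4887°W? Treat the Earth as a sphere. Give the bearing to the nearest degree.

Δλ = -13.4887 − -170.7020 = 157.2133°.
θ = atan2( sin Δλ · cos φ₂ , cos φ₁ · sin φ₂ − sin φ₁ · cos φ₂ · cos Δλ )
  = atan2(0.38033, -0.40635) = 136.894° → normalised to [0°, 360°): 136.894°.

137°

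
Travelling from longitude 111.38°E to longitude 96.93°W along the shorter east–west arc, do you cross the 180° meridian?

Naïve |-96.93 − 111.38| = 208.31° > 180°, so the shorter arc goes the other way round — across 180°.
Signed shortest Δλ = ((-96.93 − 111.38 + 180) mod 360) − 180 = 151.69°.
Going east by 151.69° from +111.38° passes through 180° before reaching -96.93°.

Yes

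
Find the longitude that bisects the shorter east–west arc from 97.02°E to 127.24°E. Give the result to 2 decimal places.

112.13°E

Signed shortest Δλ from +97.02° to +127.24° is +30.22°.
Midpoint longitude = +97.02° + (+30.22°)/2 = +97.02° + 15.11° = +112.13°.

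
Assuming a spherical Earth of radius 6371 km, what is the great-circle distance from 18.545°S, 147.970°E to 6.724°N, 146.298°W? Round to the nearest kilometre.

Δλ = -146.298 − 147.970 = -294.268°; wrapped into (−180°, 180°]: 65.732°.
Δφ = 6.724 − -18.545 = 25.269°.
a = sin²(Δφ/2) + cos φ₁ · cos φ₂ · sin²(Δλ/2) = 0.325128.
c = 2·atan2(√a, √(1−a)) = 1.21350 rad → d = 6371·c ≈ 7731.20 km.

7731 km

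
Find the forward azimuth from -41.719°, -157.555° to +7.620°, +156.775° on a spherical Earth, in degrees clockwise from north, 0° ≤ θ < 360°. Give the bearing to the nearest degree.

308°

Δλ = 156.775 − -157.555 = 314.330°; wrapped into (−180°, 180°]: -45.670°.
θ = atan2( sin Δλ · cos φ₂ , cos φ₁ · sin φ₂ − sin φ₁ · cos φ₂ · cos Δλ )
  = atan2(-0.70901, 0.55990) = -51.702° → normalised to [0°, 360°): 308.298°.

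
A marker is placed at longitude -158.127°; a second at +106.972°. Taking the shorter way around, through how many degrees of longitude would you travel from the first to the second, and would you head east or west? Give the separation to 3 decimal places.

Raw difference: 106.972 − -158.127 = 265.099°.
Normalise into (−180°, 180°]: 265.099° − 360° = -94.901°.
Negative ⇒ the second point lies to the west; separation 94.901°.

94.901° west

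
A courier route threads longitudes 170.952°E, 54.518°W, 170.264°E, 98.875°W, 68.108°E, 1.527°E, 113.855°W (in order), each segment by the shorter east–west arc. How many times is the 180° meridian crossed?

3

Leg 1: +170.952° → -54.518°, shortest Δλ = 134.53° (east) — crosses 180°.
Leg 2: -54.518° → +170.264°, shortest Δλ = -135.218° (west) — crosses 180°.
Leg 3: +170.264° → -98.875°, shortest Δλ = 90.861° (east) — crosses 180°.
Leg 4: -98.875° → +68.108°, shortest Δλ = 166.983° (east) — does not cross 180°.
Leg 5: +68.108° → +1.527°, shortest Δλ = -66.581° (west) — does not cross 180°.
Leg 6: +1.527° → -113.855°, shortest Δλ = -115.382° (west) — does not cross 180°.
Total crossings: 3.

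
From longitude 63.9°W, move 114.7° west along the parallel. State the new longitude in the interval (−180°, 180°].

Start at -63.9°; shift −114.7° → -178.6°.
-178.6° already lies in (−180°, 180°].

178.6°W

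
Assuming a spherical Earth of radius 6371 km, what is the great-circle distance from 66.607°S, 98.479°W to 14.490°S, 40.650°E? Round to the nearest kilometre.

Δλ = 40.650 − -98.479 = 139.129°.
Δφ = -14.490 − -66.607 = 52.117°.
a = sin²(Δφ/2) + cos φ₁ · cos φ₂ · sin²(Δλ/2) = 0.530519.
c = 2·atan2(√a, √(1−a)) = 1.63187 rad → d = 6371·c ≈ 10396.66 km.

10397 km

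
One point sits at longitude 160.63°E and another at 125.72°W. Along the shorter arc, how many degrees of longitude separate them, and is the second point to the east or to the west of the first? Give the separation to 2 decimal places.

Raw difference: -125.72 − 160.63 = -286.35°.
Normalise into (−180°, 180°]: -286.35° + 360° = 73.65°.
Positive ⇒ the second point lies to the east; separation 73.65°.

73.65° east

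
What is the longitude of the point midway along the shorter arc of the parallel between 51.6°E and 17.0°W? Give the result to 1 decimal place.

Signed shortest Δλ from +51.6° to -17.0° is -68.6°.
Midpoint longitude = +51.6° + (-68.6°)/2 = +51.6° − 34.3° = +17.3°.

17.3°E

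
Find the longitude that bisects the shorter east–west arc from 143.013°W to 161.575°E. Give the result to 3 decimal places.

170.719°W

Signed shortest Δλ from -143.013° to +161.575° is -55.412°.
Midpoint longitude = -143.013° + (-55.412°)/2 = -143.013° − 27.706° = -170.719°.
(The naïve average (-143.013 + +161.575)/2 = 9.281° is on the wrong side of the globe.)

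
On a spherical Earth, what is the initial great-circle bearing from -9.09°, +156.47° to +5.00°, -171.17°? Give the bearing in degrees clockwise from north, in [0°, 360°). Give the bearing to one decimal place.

67.7°

Δλ = -171.17 − 156.47 = -327.64°; wrapped into (−180°, 180°]: 32.36°.
θ = atan2( sin Δλ · cos φ₂ , cos φ₁ · sin φ₂ − sin φ₁ · cos φ₂ · cos Δλ )
  = atan2(0.53320, 0.21900) = 67.670° → normalised to [0°, 360°): 67.670°.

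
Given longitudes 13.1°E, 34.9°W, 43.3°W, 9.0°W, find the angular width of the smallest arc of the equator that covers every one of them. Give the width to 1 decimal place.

56.4°

Sort the longitudes: -43.3°, -34.9°, -9.0°, +13.1°.
Eastward gaps between consecutive values (wrapping around): 8.4°, 25.9°, 22.1°, 303.6°.
Largest gap = 303.6° ⇒ minimal covering band is its complement: 360° − 303.6° = 56.4°.
Band runs from -43.3° eastward to +13.1°.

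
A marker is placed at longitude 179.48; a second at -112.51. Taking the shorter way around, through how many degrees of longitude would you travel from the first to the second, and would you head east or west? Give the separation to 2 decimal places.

68.01° east

Raw difference: -112.51 − 179.48 = -291.99°.
Normalise into (−180°, 180°]: -291.99° + 360° = 68.01°.
Positive ⇒ the second point lies to the east; separation 68.01°.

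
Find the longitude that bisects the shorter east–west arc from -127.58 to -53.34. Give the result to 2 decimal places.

Signed shortest Δλ from -127.58° to -53.34° is +74.24°.
Midpoint longitude = -127.58° + (+74.24°)/2 = -127.58° + 37.12° = -90.46°.

-90.46°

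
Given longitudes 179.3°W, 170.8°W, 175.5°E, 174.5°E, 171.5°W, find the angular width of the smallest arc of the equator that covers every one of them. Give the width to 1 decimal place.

14.7°

Sort the longitudes: -179.3°, -171.5°, -170.8°, +174.5°, +175.5°.
Eastward gaps between consecutive values (wrapping around): 7.8°, 0.7°, 345.3°, 1.0°, 5.2°.
Largest gap = 345.3° ⇒ minimal covering band is its complement: 360° − 345.3° = 14.7°.
Band runs from +174.5° eastward to -170.8°, crossing the antimeridian.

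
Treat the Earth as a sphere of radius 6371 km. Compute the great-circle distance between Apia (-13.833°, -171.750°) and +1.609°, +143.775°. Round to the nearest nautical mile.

Δλ = 143.775 − -171.750 = 315.525°; wrapped into (−180°, 180°]: -44.475°.
Δφ = 1.609 − -13.833 = 15.442°.
a = sin²(Δφ/2) + cos φ₁ · cos φ₂ · sin²(Δλ/2) = 0.157063.
c = 2·atan2(√a, √(1−a)) = 0.81499 rad → d = 6371·c ≈ 5192.31 km ≈ 2803.63 nmi.

2804 nmi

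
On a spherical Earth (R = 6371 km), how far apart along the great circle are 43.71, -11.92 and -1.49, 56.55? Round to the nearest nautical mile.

Δλ = 56.55 − -11.92 = 68.47°.
Δφ = -1.49 − 43.71 = -45.20°.
a = sin²(Δφ/2) + cos φ₁ · cos φ₂ · sin²(Δλ/2) = 0.376391.
c = 2·atan2(√a, √(1−a)) = 1.32099 rad → d = 6371·c ≈ 8416.01 km ≈ 4544.28 nmi.

4544 nmi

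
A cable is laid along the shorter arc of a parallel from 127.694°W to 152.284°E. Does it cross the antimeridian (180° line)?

Naïve |152.284 − -127.694| = 279.978° > 180°, so the shorter arc goes the other way round — across 180°.
Signed shortest Δλ = ((152.284 − -127.694 + 180) mod 360) − 180 = -80.022°.
Going west by 80.022° from -127.694° passes through 180° before reaching +152.284°.

Yes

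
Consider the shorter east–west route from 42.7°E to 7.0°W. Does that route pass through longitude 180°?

Signed shortest Δλ = ((-7.0 − 42.7 + 180) mod 360) − 180 = -49.7°.
Going west by 49.7° from +42.7° reaches -7.0° without touching 180°.

No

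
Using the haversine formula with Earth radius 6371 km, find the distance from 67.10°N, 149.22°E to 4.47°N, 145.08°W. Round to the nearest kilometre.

8520 km

Δλ = -145.08 − 149.22 = -294.30°; wrapped into (−180°, 180°]: 65.70°.
Δφ = 4.47 − 67.10 = -62.63°.
a = sin²(Δφ/2) + cos φ₁ · cos φ₂ · sin²(Δλ/2) = 0.384281.
c = 2·atan2(√a, √(1−a)) = 1.33724 rad → d = 6371·c ≈ 8519.56 km.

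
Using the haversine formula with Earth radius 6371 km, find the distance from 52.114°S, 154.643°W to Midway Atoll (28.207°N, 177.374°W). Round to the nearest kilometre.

Δλ = -177.374 − -154.643 = -22.731°.
Δφ = 28.207 − -52.114 = 80.321°.
a = sin²(Δφ/2) + cos φ₁ · cos φ₂ · sin²(Δλ/2) = 0.436952.
c = 2·atan2(√a, √(1−a)) = 1.44436 rad → d = 6371·c ≈ 9202.05 km.

9202 km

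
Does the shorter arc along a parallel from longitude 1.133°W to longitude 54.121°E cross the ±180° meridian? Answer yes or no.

Signed shortest Δλ = ((54.121 − -1.133 + 180) mod 360) − 180 = 55.254°.
Going east by 55.254° from -1.133° reaches +54.121° without touching 180°.

No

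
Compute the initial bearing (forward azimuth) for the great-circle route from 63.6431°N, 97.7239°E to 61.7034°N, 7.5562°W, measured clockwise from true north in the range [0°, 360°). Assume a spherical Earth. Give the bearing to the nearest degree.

Δλ = -7.5562 − 97.7239 = -105.2801°.
θ = atan2( sin Δλ · cos φ₂ , cos φ₁ · sin φ₂ − sin φ₁ · cos φ₂ · cos Δλ )
  = atan2(-0.45728, 0.50285) = -42.283° → normalised to [0°, 360°): 317.717°.

318°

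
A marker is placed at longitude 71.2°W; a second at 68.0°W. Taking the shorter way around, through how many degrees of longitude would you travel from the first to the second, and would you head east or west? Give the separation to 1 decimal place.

3.2° east

Raw difference: -68.0 − -71.2 = 3.2°.
Normalise into (−180°, 180°]: 3.2° stays 3.2°.
Positive ⇒ the second point lies to the east; separation 3.2°.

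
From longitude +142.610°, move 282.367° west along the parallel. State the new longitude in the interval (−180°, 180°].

Start at +142.610°; shift −282.367° → -139.757°.
-139.757° already lies in (−180°, 180°].

-139.757°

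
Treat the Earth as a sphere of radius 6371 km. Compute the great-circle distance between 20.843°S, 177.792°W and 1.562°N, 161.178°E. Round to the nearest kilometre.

3383 km

Δλ = 161.178 − -177.792 = 338.970°; wrapped into (−180°, 180°]: -21.030°.
Δφ = 1.562 − -20.843 = 22.405°.
a = sin²(Δφ/2) + cos φ₁ · cos φ₂ · sin²(Δλ/2) = 0.068856.
c = 2·atan2(√a, √(1−a)) = 0.53103 rad → d = 6371·c ≈ 3383.17 km.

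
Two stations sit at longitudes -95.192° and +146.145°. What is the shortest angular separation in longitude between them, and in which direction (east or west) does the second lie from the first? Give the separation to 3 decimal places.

118.663° west

Raw difference: 146.145 − -95.192 = 241.337°.
Normalise into (−180°, 180°]: 241.337° − 360° = -118.663°.
Negative ⇒ the second point lies to the west; separation 118.663°.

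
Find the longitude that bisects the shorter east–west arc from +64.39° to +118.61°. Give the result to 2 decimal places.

+91.50°

Signed shortest Δλ from +64.39° to +118.61° is +54.22°.
Midpoint longitude = +64.39° + (+54.22°)/2 = +64.39° + 27.11° = +91.50°.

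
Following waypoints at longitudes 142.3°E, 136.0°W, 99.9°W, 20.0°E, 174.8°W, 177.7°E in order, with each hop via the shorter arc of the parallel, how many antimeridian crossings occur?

Leg 1: +142.3° → -136.0°, shortest Δλ = 81.7° (east) — crosses 180°.
Leg 2: -136.0° → -99.9°, shortest Δλ = 36.1° (east) — does not cross 180°.
Leg 3: -99.9° → +20.0°, shortest Δλ = 119.9° (east) — does not cross 180°.
Leg 4: +20.0° → -174.8°, shortest Δλ = 165.2° (east) — crosses 180°.
Leg 5: -174.8° → +177.7°, shortest Δλ = -7.5° (west) — crosses 180°.
Total crossings: 3.

3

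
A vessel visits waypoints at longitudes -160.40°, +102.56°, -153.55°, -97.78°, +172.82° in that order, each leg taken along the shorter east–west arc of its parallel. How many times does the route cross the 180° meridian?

Leg 1: -160.40° → +102.56°, shortest Δλ = -97.04° (west) — crosses 180°.
Leg 2: +102.56° → -153.55°, shortest Δλ = 103.89° (east) — crosses 180°.
Leg 3: -153.55° → -97.78°, shortest Δλ = 55.77° (east) — does not cross 180°.
Leg 4: -97.78° → +172.82°, shortest Δλ = -89.4° (west) — crosses 180°.
Total crossings: 3.

3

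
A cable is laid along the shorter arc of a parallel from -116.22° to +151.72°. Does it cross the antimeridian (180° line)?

Naïve |151.72 − -116.22| = 267.94° > 180°, so the shorter arc goes the other way round — across 180°.
Signed shortest Δλ = ((151.72 − -116.22 + 180) mod 360) − 180 = -92.06°.
Going west by 92.06° from -116.22° passes through 180° before reaching +151.72°.

Yes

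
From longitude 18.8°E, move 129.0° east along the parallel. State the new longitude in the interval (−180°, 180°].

Start at +18.8°; shift +129.0° → +147.8°.
+147.8° already lies in (−180°, 180°].

147.8°E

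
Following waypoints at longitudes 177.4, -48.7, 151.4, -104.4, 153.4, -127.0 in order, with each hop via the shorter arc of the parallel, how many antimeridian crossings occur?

5

Leg 1: +177.4° → -48.7°, shortest Δλ = 133.9° (east) — crosses 180°.
Leg 2: -48.7° → +151.4°, shortest Δλ = -159.9° (west) — crosses 180°.
Leg 3: +151.4° → -104.4°, shortest Δλ = 104.2° (east) — crosses 180°.
Leg 4: -104.4° → +153.4°, shortest Δλ = -102.2° (west) — crosses 180°.
Leg 5: +153.4° → -127.0°, shortest Δλ = 79.6° (east) — crosses 180°.
Total crossings: 5.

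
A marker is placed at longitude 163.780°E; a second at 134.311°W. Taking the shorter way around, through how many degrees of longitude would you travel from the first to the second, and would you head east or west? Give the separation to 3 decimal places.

61.909° east

Raw difference: -134.311 − 163.780 = -298.091°.
Normalise into (−180°, 180°]: -298.091° + 360° = 61.909°.
Positive ⇒ the second point lies to the east; separation 61.909°.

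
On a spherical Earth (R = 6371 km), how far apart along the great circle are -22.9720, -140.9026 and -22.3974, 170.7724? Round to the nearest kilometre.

Δλ = 170.7724 − -140.9026 = 311.6750°; wrapped into (−180°, 180°]: -48.3250°.
Δφ = -22.3974 − -22.9720 = 0.5746°.
a = sin²(Δφ/2) + cos φ₁ · cos φ₂ · sin²(Δλ/2) = 0.142649.
c = 2·atan2(√a, √(1−a)) = 0.77460 rad → d = 6371·c ≈ 4934.96 km.

4935 km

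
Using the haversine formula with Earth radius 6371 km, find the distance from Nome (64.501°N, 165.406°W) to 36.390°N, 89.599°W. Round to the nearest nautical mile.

3101 nmi

Δλ = -89.599 − -165.406 = 75.807°.
Δφ = 36.390 − 64.501 = -28.111°.
a = sin²(Δφ/2) + cos φ₁ · cos φ₂ · sin²(Δλ/2) = 0.189771.
c = 2·atan2(√a, √(1−a)) = 0.90147 rad → d = 6371·c ≈ 5743.26 km ≈ 3101.11 nmi.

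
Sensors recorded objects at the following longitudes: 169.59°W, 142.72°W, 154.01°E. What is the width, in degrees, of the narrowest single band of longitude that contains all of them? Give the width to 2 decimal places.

Sort the longitudes: -169.59°, -142.72°, +154.01°.
Eastward gaps between consecutive values (wrapping around): 26.87°, 296.73°, 36.40°.
Largest gap = 296.73° ⇒ minimal covering band is its complement: 360° − 296.73° = 63.27°.
Band runs from +154.01° eastward to -142.72°, crossing the antimeridian.

63.27°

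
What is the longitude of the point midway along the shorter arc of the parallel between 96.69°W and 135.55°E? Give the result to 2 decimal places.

160.57°W

Signed shortest Δλ from -96.69° to +135.55° is -127.76°.
Midpoint longitude = -96.69° + (-127.76°)/2 = -96.69° − 63.88° = -160.57°.
(The naïve average (-96.69 + +135.55)/2 = 19.43° is on the wrong side of the globe.)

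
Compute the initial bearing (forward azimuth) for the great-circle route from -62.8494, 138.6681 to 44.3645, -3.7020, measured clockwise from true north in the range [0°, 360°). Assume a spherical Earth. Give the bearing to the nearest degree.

Δλ = -3.7020 − 138.6681 = -142.3701°.
θ = atan2( sin Δλ · cos φ₂ , cos φ₁ · sin φ₂ − sin φ₁ · cos φ₂ · cos Δλ )
  = atan2(-0.43649, -0.18472) = -112.938° → normalised to [0°, 360°): 247.062°.

247°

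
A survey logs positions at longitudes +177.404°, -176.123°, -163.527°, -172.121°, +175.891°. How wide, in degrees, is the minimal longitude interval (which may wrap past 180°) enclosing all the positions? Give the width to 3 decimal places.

Sort the longitudes: -176.123°, -172.121°, -163.527°, +175.891°, +177.404°.
Eastward gaps between consecutive values (wrapping around): 4.002°, 8.594°, 339.418°, 1.513°, 6.473°.
Largest gap = 339.418° ⇒ minimal covering band is its complement: 360° − 339.418° = 20.582°.
Band runs from +175.891° eastward to -163.527°, crossing the antimeridian.

20.582°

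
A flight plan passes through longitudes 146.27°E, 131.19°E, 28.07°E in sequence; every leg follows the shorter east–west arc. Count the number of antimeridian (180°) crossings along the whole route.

Leg 1: +146.27° → +131.19°, shortest Δλ = -15.08° (west) — does not cross 180°.
Leg 2: +131.19° → +28.07°, shortest Δλ = -103.12° (west) — does not cross 180°.
Total crossings: 0.

0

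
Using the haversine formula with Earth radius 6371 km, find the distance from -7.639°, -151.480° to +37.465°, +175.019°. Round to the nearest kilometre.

6104 km

Δλ = 175.019 − -151.480 = 326.499°; wrapped into (−180°, 180°]: -33.501°.
Δφ = 37.465 − -7.639 = 45.104°.
a = sin²(Δφ/2) + cos φ₁ · cos φ₂ · sin²(Δλ/2) = 0.212432.
c = 2·atan2(√a, √(1−a)) = 0.95803 rad → d = 6371·c ≈ 6103.59 km.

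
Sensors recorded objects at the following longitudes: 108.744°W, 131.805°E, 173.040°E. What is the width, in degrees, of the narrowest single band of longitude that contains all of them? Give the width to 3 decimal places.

Sort the longitudes: -108.744°, +131.805°, +173.040°.
Eastward gaps between consecutive values (wrapping around): 240.549°, 41.235°, 78.216°.
Largest gap = 240.549° ⇒ minimal covering band is its complement: 360° − 240.549° = 119.451°.
Band runs from +131.805° eastward to -108.744°, crossing the antimeridian.

119.451°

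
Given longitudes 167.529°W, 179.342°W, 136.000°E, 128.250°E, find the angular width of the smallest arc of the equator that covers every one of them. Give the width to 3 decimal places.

64.221°

Sort the longitudes: -179.342°, -167.529°, +128.250°, +136.000°.
Eastward gaps between consecutive values (wrapping around): 11.813°, 295.779°, 7.750°, 44.658°.
Largest gap = 295.779° ⇒ minimal covering band is its complement: 360° − 295.779° = 64.221°.
Band runs from +128.250° eastward to -167.529°, crossing the antimeridian.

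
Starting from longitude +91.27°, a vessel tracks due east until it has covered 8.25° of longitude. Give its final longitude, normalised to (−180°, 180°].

+99.52°

Start at +91.27°; shift +8.25° → +99.52°.
+99.52° already lies in (−180°, 180°].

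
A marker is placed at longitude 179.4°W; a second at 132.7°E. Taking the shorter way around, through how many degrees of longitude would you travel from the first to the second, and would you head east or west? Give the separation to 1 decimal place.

Raw difference: 132.7 − -179.4 = 312.1°.
Normalise into (−180°, 180°]: 312.1° − 360° = -47.9°.
Negative ⇒ the second point lies to the west; separation 47.9°.

47.9° west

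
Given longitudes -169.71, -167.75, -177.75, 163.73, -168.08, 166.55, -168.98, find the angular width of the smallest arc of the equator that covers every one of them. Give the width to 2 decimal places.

28.52°

Sort the longitudes: -177.75°, -169.71°, -168.98°, -168.08°, -167.75°, +163.73°, +166.55°.
Eastward gaps between consecutive values (wrapping around): 8.04°, 0.73°, 0.90°, 0.33°, 331.48°, 2.82°, 15.70°.
Largest gap = 331.48° ⇒ minimal covering band is its complement: 360° − 331.48° = 28.52°.
Band runs from +163.73° eastward to -167.75°, crossing the antimeridian.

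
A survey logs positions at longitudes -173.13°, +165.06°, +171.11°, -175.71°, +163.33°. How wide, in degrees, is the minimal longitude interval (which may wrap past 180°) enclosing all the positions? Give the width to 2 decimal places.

23.54°

Sort the longitudes: -175.71°, -173.13°, +163.33°, +165.06°, +171.11°.
Eastward gaps between consecutive values (wrapping around): 2.58°, 336.46°, 1.73°, 6.05°, 13.18°.
Largest gap = 336.46° ⇒ minimal covering band is its complement: 360° − 336.46° = 23.54°.
Band runs from +163.33° eastward to -173.13°, crossing the antimeridian.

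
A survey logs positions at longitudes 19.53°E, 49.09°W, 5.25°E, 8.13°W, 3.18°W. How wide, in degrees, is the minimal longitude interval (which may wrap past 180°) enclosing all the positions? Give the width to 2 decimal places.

Sort the longitudes: -49.09°, -8.13°, -3.18°, +5.25°, +19.53°.
Eastward gaps between consecutive values (wrapping around): 40.96°, 4.95°, 8.43°, 14.28°, 291.38°.
Largest gap = 291.38° ⇒ minimal covering band is its complement: 360° − 291.38° = 68.62°.
Band runs from -49.09° eastward to +19.53°.

68.62°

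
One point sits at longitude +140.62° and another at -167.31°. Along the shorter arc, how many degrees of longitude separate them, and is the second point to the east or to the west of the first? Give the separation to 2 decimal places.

52.07° east

Raw difference: -167.31 − 140.62 = -307.93°.
Normalise into (−180°, 180°]: -307.93° + 360° = 52.07°.
Positive ⇒ the second point lies to the east; separation 52.07°.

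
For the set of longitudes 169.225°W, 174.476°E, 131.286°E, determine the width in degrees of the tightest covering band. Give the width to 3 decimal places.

59.489°

Sort the longitudes: -169.225°, +131.286°, +174.476°.
Eastward gaps between consecutive values (wrapping around): 300.511°, 43.190°, 16.299°.
Largest gap = 300.511° ⇒ minimal covering band is its complement: 360° − 300.511° = 59.489°.
Band runs from +131.286° eastward to -169.225°, crossing the antimeridian.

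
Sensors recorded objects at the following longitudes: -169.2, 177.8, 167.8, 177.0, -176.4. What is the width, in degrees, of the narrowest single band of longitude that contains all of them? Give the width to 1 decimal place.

23.0°

Sort the longitudes: -176.4°, -169.2°, +167.8°, +177.0°, +177.8°.
Eastward gaps between consecutive values (wrapping around): 7.2°, 337.0°, 9.2°, 0.8°, 5.8°.
Largest gap = 337.0° ⇒ minimal covering band is its complement: 360° − 337.0° = 23.0°.
Band runs from +167.8° eastward to -169.2°, crossing the antimeridian.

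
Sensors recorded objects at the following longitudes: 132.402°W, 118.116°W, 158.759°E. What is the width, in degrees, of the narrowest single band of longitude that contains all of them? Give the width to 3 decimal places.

83.125°

Sort the longitudes: -132.402°, -118.116°, +158.759°.
Eastward gaps between consecutive values (wrapping around): 14.286°, 276.875°, 68.839°.
Largest gap = 276.875° ⇒ minimal covering band is its complement: 360° − 276.875° = 83.125°.
Band runs from +158.759° eastward to -118.116°, crossing the antimeridian.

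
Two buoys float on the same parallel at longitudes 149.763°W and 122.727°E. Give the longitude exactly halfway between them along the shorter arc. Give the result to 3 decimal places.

Signed shortest Δλ from -149.763° to +122.727° is -87.510°.
Midpoint longitude = -149.763° + (-87.510°)/2 = -149.763° − 43.755° = -193.518°.
Normalise into (−180°, 180°]: +166.482°.
(The naïve average (-149.763 + +122.727)/2 = -13.518° is on the wrong side of the globe.)

166.482°E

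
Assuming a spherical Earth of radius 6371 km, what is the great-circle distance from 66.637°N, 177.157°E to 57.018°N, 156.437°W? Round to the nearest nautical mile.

933 nmi

Δλ = -156.437 − 177.157 = -333.594°; wrapped into (−180°, 180°]: 26.406°.
Δφ = 57.018 − 66.637 = -9.619°.
a = sin²(Δφ/2) + cos φ₁ · cos φ₂ · sin²(Δλ/2) = 0.018291.
c = 2·atan2(√a, √(1−a)) = 0.27132 rad → d = 6371·c ≈ 1728.59 km ≈ 933.37 nmi.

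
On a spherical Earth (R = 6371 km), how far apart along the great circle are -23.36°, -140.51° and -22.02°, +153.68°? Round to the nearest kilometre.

6691 km

Δλ = 153.68 − -140.51 = 294.19°; wrapped into (−180°, 180°]: -65.81°.
Δφ = -22.02 − -23.36 = 1.34°.
a = sin²(Δφ/2) + cos φ₁ · cos φ₂ · sin²(Δλ/2) = 0.251301.
c = 2·atan2(√a, √(1−a)) = 1.05020 rad → d = 6371·c ≈ 6690.82 km.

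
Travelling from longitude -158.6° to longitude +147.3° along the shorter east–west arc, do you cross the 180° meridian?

Naïve |147.3 − -158.6| = 305.9° > 180°, so the shorter arc goes the other way round — across 180°.
Signed shortest Δλ = ((147.3 − -158.6 + 180) mod 360) − 180 = -54.1°.
Going west by 54.1° from -158.6° passes through 180° before reaching +147.3°.

Yes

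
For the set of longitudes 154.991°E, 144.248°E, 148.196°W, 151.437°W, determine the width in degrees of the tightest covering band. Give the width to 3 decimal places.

Sort the longitudes: -151.437°, -148.196°, +144.248°, +154.991°.
Eastward gaps between consecutive values (wrapping around): 3.241°, 292.444°, 10.743°, 53.572°.
Largest gap = 292.444° ⇒ minimal covering band is its complement: 360° − 292.444° = 67.556°.
Band runs from +144.248° eastward to -148.196°, crossing the antimeridian.

67.556°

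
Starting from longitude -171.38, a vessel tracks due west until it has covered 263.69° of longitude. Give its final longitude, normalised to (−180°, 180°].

Start at -171.38°; shift −263.69° → -435.07°.
-435.07° lies outside (−180°, 180°]; add 360° → -75.07°.

-75.07°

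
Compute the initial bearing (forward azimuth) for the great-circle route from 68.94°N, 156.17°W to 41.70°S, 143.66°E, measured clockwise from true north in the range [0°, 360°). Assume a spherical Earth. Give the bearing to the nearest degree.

228°

Δλ = 143.66 − -156.17 = 299.83°; wrapped into (−180°, 180°]: -60.17°.
θ = atan2( sin Δλ · cos φ₂ , cos φ₁ · sin φ₂ − sin φ₁ · cos φ₂ · cos Δλ )
  = atan2(-0.64771, -0.58564) = -132.119° → normalised to [0°, 360°): 227.881°.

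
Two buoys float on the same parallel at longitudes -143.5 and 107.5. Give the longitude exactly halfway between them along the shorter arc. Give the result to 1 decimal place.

Signed shortest Δλ from -143.5° to +107.5° is -109.0°.
Midpoint longitude = -143.5° + (-109.0°)/2 = -143.5° − 54.5° = -198.0°.
Normalise into (−180°, 180°]: +162.0°.
(The naïve average (-143.5 + +107.5)/2 = -18.0° is on the wrong side of the globe.)

+162.0°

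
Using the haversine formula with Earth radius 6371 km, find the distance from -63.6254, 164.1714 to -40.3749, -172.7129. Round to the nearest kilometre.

Δλ = -172.7129 − 164.1714 = -336.8843°; wrapped into (−180°, 180°]: 23.1157°.
Δφ = -40.3749 − -63.6254 = 23.2505°.
a = sin²(Δφ/2) + cos φ₁ · cos φ₂ · sin²(Δλ/2) = 0.054192.
c = 2·atan2(√a, √(1−a)) = 0.46989 rad → d = 6371·c ≈ 2993.69 km.

2994 km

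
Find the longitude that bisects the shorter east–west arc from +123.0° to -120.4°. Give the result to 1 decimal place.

-178.7°

Signed shortest Δλ from +123.0° to -120.4° is +116.6°.
Midpoint longitude = +123.0° + (+116.6°)/2 = +123.0° + 58.3° = +181.3°.
Normalise into (−180°, 180°]: -178.7°.
(The naïve average (+123.0 + -120.4)/2 = 1.3° is on the wrong side of the globe.)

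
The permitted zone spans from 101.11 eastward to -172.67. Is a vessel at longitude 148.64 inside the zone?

Yes

Band width going east from +101.11° to -172.67°: ((-172.67 − 101.11) mod 360) = 86.22°.
Offset of +148.64° east of the west edge: ((148.64 − 101.11) mod 360) = 47.53°.
47.53° ≤ 86.22° ⇒ inside.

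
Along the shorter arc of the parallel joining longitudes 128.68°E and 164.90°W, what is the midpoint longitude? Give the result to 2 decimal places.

161.89°E

Signed shortest Δλ from +128.68° to -164.90° is +66.42°.
Midpoint longitude = +128.68° + (+66.42°)/2 = +128.68° + 33.21° = +161.89°.
(The naïve average (+128.68 + -164.90)/2 = -18.11° is on the wrong side of the globe.)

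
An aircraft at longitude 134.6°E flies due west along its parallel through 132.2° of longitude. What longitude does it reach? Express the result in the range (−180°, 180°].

Start at +134.6°; shift −132.2° → +2.4°.
+2.4° already lies in (−180°, 180°].

2.4°E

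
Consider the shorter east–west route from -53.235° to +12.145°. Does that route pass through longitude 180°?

Signed shortest Δλ = ((12.145 − -53.235 + 180) mod 360) − 180 = 65.38°.
Going east by 65.38° from -53.235° reaches +12.145° without touching 180°.

No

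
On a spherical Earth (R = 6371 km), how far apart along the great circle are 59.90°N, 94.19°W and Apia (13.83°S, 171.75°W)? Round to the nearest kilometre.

Δλ = -171.75 − -94.19 = -77.56°.
Δφ = -13.83 − 59.90 = -73.73°.
a = sin²(Δφ/2) + cos φ₁ · cos φ₂ · sin²(Δλ/2) = 0.550953.
c = 2·atan2(√a, √(1−a)) = 1.67288 rad → d = 6371·c ≈ 10657.91 km.

10658 km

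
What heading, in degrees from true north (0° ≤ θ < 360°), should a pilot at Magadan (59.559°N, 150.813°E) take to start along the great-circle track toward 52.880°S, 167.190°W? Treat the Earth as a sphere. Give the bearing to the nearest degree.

153°

Δλ = -167.190 − 150.813 = -318.003°; wrapped into (−180°, 180°]: 41.997°.
θ = atan2( sin Δλ · cos φ₂ , cos φ₁ · sin φ₂ − sin φ₁ · cos φ₂ · cos Δλ )
  = atan2(0.40379, -0.79066) = 152.947° → normalised to [0°, 360°): 152.947°.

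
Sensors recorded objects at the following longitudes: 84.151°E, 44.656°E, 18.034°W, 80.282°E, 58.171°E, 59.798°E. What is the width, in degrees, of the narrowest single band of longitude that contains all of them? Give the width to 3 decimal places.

Sort the longitudes: -18.034°, +44.656°, +58.171°, +59.798°, +80.282°, +84.151°.
Eastward gaps between consecutive values (wrapping around): 62.690°, 13.515°, 1.627°, 20.484°, 3.869°, 257.815°.
Largest gap = 257.815° ⇒ minimal covering band is its complement: 360° − 257.815° = 102.185°.
Band runs from -18.034° eastward to +84.151°.

102.185°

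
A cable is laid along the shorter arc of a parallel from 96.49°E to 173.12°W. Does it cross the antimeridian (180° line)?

Yes

Naïve |-173.12 − 96.49| = 269.61° > 180°, so the shorter arc goes the other way round — across 180°.
Signed shortest Δλ = ((-173.12 − 96.49 + 180) mod 360) − 180 = 90.39°.
Going east by 90.39° from +96.49° passes through 180° before reaching -173.12°.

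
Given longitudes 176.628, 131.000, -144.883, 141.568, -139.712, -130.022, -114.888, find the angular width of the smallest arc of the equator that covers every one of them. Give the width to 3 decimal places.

Sort the longitudes: -144.883°, -139.712°, -130.022°, -114.888°, +131.000°, +141.568°, +176.628°.
Eastward gaps between consecutive values (wrapping around): 5.171°, 9.690°, 15.134°, 245.888°, 10.568°, 35.060°, 38.489°.
Largest gap = 245.888° ⇒ minimal covering band is its complement: 360° − 245.888° = 114.112°.
Band runs from +131.000° eastward to -114.888°, crossing the antimeridian.

114.112°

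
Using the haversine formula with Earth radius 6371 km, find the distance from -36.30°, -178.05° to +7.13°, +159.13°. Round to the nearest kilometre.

Δλ = 159.13 − -178.05 = 337.18°; wrapped into (−180°, 180°]: -22.82°.
Δφ = 7.13 − -36.30 = 43.43°.
a = sin²(Δφ/2) + cos φ₁ · cos φ₂ · sin²(Δλ/2) = 0.168190.
c = 2·atan2(√a, √(1−a)) = 0.84515 rad → d = 6371·c ≈ 5384.44 km.

5384 km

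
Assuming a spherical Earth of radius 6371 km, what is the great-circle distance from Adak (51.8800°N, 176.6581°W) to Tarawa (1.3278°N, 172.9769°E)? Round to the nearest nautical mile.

Δλ = 172.9769 − -176.6581 = 349.6350°; wrapped into (−180°, 180°]: -10.3650°.
Δφ = 1.3278 − 51.8800 = -50.5522°.
a = sin²(Δφ/2) + cos φ₁ · cos φ₂ · sin²(Δλ/2) = 0.187348.
c = 2·atan2(√a, √(1−a)) = 0.89528 rad → d = 6371·c ≈ 5703.80 km ≈ 3079.80 nmi.

3080 nmi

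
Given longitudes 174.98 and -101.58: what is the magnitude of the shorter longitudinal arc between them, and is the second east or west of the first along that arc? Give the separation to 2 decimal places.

Raw difference: -101.58 − 174.98 = -276.56°.
Normalise into (−180°, 180°]: -276.56° + 360° = 83.44°.
Positive ⇒ the second point lies to the east; separation 83.44°.

83.44° east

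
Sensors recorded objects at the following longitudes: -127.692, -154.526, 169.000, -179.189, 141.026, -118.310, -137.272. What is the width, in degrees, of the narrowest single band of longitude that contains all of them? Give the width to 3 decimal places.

Sort the longitudes: -179.189°, -154.526°, -137.272°, -127.692°, -118.310°, +141.026°, +169.000°.
Eastward gaps between consecutive values (wrapping around): 24.663°, 17.254°, 9.580°, 9.382°, 259.336°, 27.974°, 11.811°.
Largest gap = 259.336° ⇒ minimal covering band is its complement: 360° − 259.336° = 100.664°.
Band runs from +141.026° eastward to -118.310°, crossing the antimeridian.

100.664°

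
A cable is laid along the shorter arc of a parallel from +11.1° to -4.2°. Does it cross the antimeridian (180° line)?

Signed shortest Δλ = ((-4.2 − 11.1 + 180) mod 360) − 180 = -15.3°.
Going west by 15.3° from +11.1° reaches -4.2° without touching 180°.

No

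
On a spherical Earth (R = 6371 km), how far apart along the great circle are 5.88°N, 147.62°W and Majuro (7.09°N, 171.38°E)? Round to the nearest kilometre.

4530 km

Δλ = 171.38 − -147.62 = 319.00°; wrapped into (−180°, 180°]: -41.00°.
Δφ = 7.09 − 5.88 = 1.21°.
a = sin²(Δφ/2) + cos φ₁ · cos φ₂ · sin²(Δλ/2) = 0.121179.
c = 2·atan2(√a, √(1−a)) = 0.71110 rad → d = 6371·c ≈ 4530.43 km.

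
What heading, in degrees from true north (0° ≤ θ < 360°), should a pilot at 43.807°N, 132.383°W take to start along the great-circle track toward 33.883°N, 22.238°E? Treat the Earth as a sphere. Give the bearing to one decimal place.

Δλ = 22.238 − -132.383 = 154.621°.
θ = atan2( sin Δλ · cos φ₂ , cos φ₁ · sin φ₂ − sin φ₁ · cos φ₂ · cos Δλ )
  = atan2(0.35582, 0.92155) = 21.112° → normalised to [0°, 360°): 21.112°.

21.1°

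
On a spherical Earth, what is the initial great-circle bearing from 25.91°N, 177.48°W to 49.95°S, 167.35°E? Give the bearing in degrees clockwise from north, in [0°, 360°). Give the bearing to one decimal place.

189.9°

Δλ = 167.35 − -177.48 = 344.83°; wrapped into (−180°, 180°]: -15.17°.
θ = atan2( sin Δλ · cos φ₂ , cos φ₁ · sin φ₂ − sin φ₁ · cos φ₂ · cos Δλ )
  = atan2(-0.16838, -0.95990) = -170.051° → normalised to [0°, 360°): 189.949°.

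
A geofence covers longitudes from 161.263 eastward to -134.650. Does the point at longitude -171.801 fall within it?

Yes

Band width going east from +161.263° to -134.650°: ((-134.650 − 161.263) mod 360) = 64.087°.
Offset of -171.801° east of the west edge: ((-171.801 − 161.263) mod 360) = 26.936°.
26.936° ≤ 64.087° ⇒ inside.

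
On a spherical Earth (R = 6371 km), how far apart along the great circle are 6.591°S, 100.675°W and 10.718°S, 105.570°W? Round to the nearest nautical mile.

Δλ = -105.570 − -100.675 = -4.895°.
Δφ = -10.718 − -6.591 = -4.127°.
a = sin²(Δφ/2) + cos φ₁ · cos φ₂ · sin²(Δλ/2) = 0.003076.
c = 2·atan2(√a, √(1−a)) = 0.11099 rad → d = 6371·c ≈ 707.11 km ≈ 381.81 nmi.

382 nmi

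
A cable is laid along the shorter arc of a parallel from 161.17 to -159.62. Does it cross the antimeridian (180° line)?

Yes

Naïve |-159.62 − 161.17| = 320.79° > 180°, so the shorter arc goes the other way round — across 180°.
Signed shortest Δλ = ((-159.62 − 161.17 + 180) mod 360) − 180 = 39.21°.
Going east by 39.21° from +161.17° passes through 180° before reaching -159.62°.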